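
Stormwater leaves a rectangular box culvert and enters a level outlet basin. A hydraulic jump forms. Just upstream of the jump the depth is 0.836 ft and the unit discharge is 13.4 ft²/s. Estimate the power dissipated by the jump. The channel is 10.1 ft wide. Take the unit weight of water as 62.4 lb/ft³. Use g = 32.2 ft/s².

P = 20.0 hp

V₁ = q/y₁ = 13.4/0.836 = 16.0 ft/s. Fr₁ = V₁/√(g·y₁) = 16.0/√(32.2×0.836) = 3.09.
Sequent-depth ratio: y₂/y₁ = ½[√(1 + 8Fr₁²) − 1] = ½[√77.35 − 1] = 3.90.
y₂ = 3.90 × 0.836 = 3.26 ft.
V₂ = q/y₂ = 13.4/3.26 = 4.11 ft/s. E₁ = y₁ + V₁²/2g = 4.83 ft; E₂ = y₂ + V₂²/2g = 3.52 ft. ΔE = E₁ − E₂ = 1.30 ft.
Q = q·b = 13.4 × 10.1 = 135 cfs. P = γ·Q·ΔE/550 = 62.4 × 135 × 1.30 / 550 = 20.0 hp.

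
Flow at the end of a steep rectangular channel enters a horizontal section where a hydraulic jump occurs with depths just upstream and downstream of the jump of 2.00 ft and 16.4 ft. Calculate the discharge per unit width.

For a rectangular channel the momentum equation gives q² = ½·g·y₁·y₂·(y₁ + y₂) = ½×32.2×2.00×16.4×18.4 = 9717.
q = √9717 = 98.6 ft²/s.

q = 98.6 ft²/s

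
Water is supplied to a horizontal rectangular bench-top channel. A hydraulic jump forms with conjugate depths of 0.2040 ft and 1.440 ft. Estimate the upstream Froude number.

Fr₁ = 5.333

For a rectangular channel the momentum equation gives q² = ½·g·y₁·y₂·(y₁ + y₂) = ½×32.2×0.2040×1.440×1.644 = 7.775.
q = √7.775 = 2.788 ft²/s.
V₁ = q/y₁ = 13.67 ft/s; Fr₁ = V₁/√(g·y₁) = 5.333.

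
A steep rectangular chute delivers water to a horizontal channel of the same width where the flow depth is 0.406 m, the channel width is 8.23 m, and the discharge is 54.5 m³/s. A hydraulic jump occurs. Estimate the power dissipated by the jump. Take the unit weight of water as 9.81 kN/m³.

P = 5005 kW

q = Q/b = 54.5/8.23 = 6.62 m²/s; V₁ = q/y₁ = 16.3 m/s. Fr₁ = V₁/√(g·y₁) = 8.17.
By Bélanger, y₂/y₁ = ½[√(1 + 8Fr₁²) − 1] = ½[√535.4 − 1] = 11.1.
y₂ = 11.1 × 0.406 = 4.49 m.
Head loss: ΔE = (y₂ − y₁)³/(4y₁y₂) = (4.49 − 0.406)³/(4×0.406×4.49) = 68.3/7.30 = 9.36 m.
P = γ·Q·ΔE = 9.81 × 54.5 × 9.36 = 5005 kW.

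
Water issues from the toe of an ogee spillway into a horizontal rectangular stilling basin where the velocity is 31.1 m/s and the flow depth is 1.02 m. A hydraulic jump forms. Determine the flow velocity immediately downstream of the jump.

V₂ = 2.32 m/s

Fr₁ = V₁/√(g·y₁) = 31.1/√(9.81×1.02) = 9.83.
Sequent-depth ratio: y₂/y₁ = ½[√(1 + 8Fr₁²) − 1] = ½[√774.3 − 1] = 13.4.
y₂ = 13.4 × 1.02 = 13.7 m.
q = V₁·y₁ = 31.1 × 1.02 = 31.7 m²/s.
V₂ = q/y₂ = 31.7/13.7 = 2.32 m/s.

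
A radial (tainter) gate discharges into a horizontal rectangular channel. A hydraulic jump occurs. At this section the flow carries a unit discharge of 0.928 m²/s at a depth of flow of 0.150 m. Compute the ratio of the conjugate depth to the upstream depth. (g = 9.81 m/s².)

V₁ = q/y₁ = 0.928/0.150 = 6.19 m/s. Fr₁ = V₁/√(g·y₁) = 6.19/√(9.81×0.150) = 5.10.
By Bélanger, y₂/y₁ = ½[√(1 + 8Fr₁²) − 1] = ½[√209.1 − 1] = 6.73.

y₂/y₁ = 6.73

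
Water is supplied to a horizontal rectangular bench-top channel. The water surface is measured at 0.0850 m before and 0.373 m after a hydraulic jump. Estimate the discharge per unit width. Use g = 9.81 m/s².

q = 0.267 m²/s

For a rectangular channel the momentum equation gives q² = ½·g·y₁·y₂·(y₁ + y₂) = ½×9.81×0.0850×0.373×0.458 = 0.0712.
q = √0.0712 = 0.267 m²/s.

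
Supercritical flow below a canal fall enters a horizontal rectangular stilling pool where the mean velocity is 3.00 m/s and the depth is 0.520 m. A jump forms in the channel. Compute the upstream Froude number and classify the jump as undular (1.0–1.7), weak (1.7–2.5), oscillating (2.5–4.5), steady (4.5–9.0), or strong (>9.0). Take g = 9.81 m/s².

Fr₁ = V₁/√(g·y₁) = 3.00/√(9.81×0.520) = 1.33.
Fr₁ = 1.33 lies in the undular range.

Fr₁ = 1.33; undular jump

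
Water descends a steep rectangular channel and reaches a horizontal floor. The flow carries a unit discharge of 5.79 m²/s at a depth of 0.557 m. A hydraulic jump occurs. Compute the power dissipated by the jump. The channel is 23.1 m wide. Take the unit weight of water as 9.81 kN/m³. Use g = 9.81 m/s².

P = 3498 kW

V₁ = q/y₁ = 5.79/0.557 = 10.4 m/s. Fr₁ = V₁/√(g·y₁) = 10.4/√(9.81×0.557) = 4.45.
From the momentum equation for a rectangular channel, y₂/y₁ = ½[√(1 + 8Fr₁²) − 1] = ½[√159.2 − 1] = 5.81.
y₂ = 5.81 × 0.557 = 3.24 m.
Head loss: ΔE = (y₂ − y₁)³/(4y₁y₂) = (3.24 − 0.557)³/(4×0.557×3.24) = 19.2/7.21 = 2.67 m.
Q = q·b = 5.79 × 23.1 = 134 m³/s. P = γ·Q·ΔE = 9.81 × 134 × 2.67 = 3498 kW.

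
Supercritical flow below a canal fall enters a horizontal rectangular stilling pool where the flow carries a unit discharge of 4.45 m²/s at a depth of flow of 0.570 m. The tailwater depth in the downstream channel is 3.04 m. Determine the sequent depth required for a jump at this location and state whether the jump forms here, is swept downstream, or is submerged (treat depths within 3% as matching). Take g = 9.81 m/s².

V₁ = q/y₁ = 4.45/0.570 = 7.81 m/s. Fr₁ = V₁/√(g·y₁) = 7.81/√(9.81×0.570) = 3.30.
From the momentum equation for a rectangular channel, y₂/y₁ = ½[√(1 + 8Fr₁²) − 1] = ½[√88.20 − 1] = 4.20.
y₂ = 4.20 × 0.570 = 2.39 m.
Tailwater y_tw = 3.04 m: y_tw > y₂, so the jump is submerged.

y₂ = 2.39 m; the jump is submerged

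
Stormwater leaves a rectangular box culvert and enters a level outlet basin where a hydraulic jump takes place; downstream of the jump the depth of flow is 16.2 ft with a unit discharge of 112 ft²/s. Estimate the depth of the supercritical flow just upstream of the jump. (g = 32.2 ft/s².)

V₂ = q/y₂ = 112/16.2 = 6.91 ft/s; Fr₂ = V₂/√(g·y₂) = 0.303.
The Bélanger relation is symmetric: y₁/y₂ = ½[√(1 + 8Fr₂²) − 1] = ½[√1.733 − 1] = 0.158.
y₁ = 0.158 × 16.2 = 2.56 ft.

y₁ = 2.56 ft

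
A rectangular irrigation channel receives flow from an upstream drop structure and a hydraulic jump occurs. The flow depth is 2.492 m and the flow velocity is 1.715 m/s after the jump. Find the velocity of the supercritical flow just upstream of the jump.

V₁ = 8.556 m/s

Fr₂ = V₂/√(g·y₂) = 1.715/√(9.81×2.492) = 0.3469.
From the momentum equation (using Fr₂), y₁/y₂ = ½[√(1 + 8Fr₂²) − 1] = ½[√1.9625 − 1] = 0.2004.
y₁ = 0.2004 × 2.492 = 0.4995 m.
V₁ = q/y₁ = 4.274/0.4995 = 8.556 m/s.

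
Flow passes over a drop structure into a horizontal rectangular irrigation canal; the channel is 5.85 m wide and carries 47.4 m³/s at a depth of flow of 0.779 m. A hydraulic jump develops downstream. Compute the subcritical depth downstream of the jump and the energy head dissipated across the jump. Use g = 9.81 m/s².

q = Q/b = 47.4/5.85 = 8.10 m²/s; V₁ = q/y₁ = 10.4 m/s. Fr₁ = V₁/√(g·y₁) = 3.76.
Conjugate-depth relation: y₂/y₁ = ½[√(1 + 8Fr₁²) − 1] = ½[√114.3 − 1] = 4.84.
y₂ = 4.84 × 0.779 = 3.77 m.
V₂ = q/y₂ = 8.10/3.77 = 2.15 m/s. E₁ = y₁ + V₁²/2g = 6.29 m; E₂ = y₂ + V₂²/2g = 4.01 m. ΔE = E₁ − E₂ = 2.28 m.

y₂ = 3.77 m; ΔE = 2.28 m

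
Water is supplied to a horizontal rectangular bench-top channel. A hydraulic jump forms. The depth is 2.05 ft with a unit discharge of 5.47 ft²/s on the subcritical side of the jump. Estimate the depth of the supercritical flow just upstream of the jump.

V₂ = q/y₂ = 5.47/2.05 = 2.67 ft/s; Fr₂ = V₂/√(g·y₂) = 0.328.
Since the conjugate-depth ratio holds either way, y₁/y₂ = ½[√(1 + 8Fr₂²) − 1] = ½[√1.863 − 1] = 0.182.
y₁ = 0.182 × 2.05 = 0.374 ft.

y₁ = 0.374 ft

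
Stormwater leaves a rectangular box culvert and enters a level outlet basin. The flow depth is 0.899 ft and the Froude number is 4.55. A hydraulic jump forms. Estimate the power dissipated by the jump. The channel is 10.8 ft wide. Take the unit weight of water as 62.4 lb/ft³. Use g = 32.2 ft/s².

Fr₁ = 4.55 (given).
By Bélanger, y₂/y₁ = ½[√(1 + 8Fr₁²) − 1] = ½[√166.6 − 1] = 5.95.
y₂ = 5.95 × 0.899 = 5.35 ft.
V₁ = Fr₁·√(g·y₁) = 4.55×√(32.2×0.899) = 24.5 ft/s; q = V₁·y₁ = 22.0 ft²/s. V₂ = q/y₂ = 22.0/5.35 = 4.11 ft/s. E₁ = y₁ + V₁²/2g = 10.2 ft; E₂ = y₂ + V₂²/2g = 5.62 ft. ΔE = E₁ − E₂ = 4.59 ft.
Q = q·b = 22.0 × 10.8 = 238 cfs. P = γ·Q·ΔE/550 = 62.4 × 238 × 4.59 / 550 = 124 hp.

P = 124 hp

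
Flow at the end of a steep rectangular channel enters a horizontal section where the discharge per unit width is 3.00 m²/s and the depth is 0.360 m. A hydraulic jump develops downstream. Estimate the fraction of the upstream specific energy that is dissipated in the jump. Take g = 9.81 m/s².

ΔE/E₁ = 0.438 (43.8%)

V₁ = q/y₁ = 3.00/0.360 = 8.33 m/s. Fr₁ = V₁/√(g·y₁) = 8.33/√(9.81×0.360) = 4.43.
Bélanger equation: y₂/y₁ = ½[√(1 + 8Fr₁²) − 1] = ½[√158.3 − 1] = 5.79.
y₂ = 5.79 × 0.360 = 2.08 m.
E₁ = y₁ + V₁²/2g = 3.90 m. ΔE = (y₂ − y₁)³/(4y₁y₂) = 1.71 m. ΔE/E₁ = 1.71/3.90 = 0.438.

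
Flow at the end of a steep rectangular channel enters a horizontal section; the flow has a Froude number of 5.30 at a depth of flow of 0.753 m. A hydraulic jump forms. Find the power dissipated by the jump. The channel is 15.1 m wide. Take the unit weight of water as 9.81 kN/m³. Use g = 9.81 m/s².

P = 9373 kW

Fr₁ = 5.30 (given).
Conjugate-depth relation: y₂/y₁ = ½[√(1 + 8Fr₁²) − 1] = ½[√225.7 − 1] = 7.01.
y₂ = 7.01 × 0.753 = 5.28 m.
Head loss: ΔE = (y₂ − y₁)³/(4y₁y₂) = (5.28 − 0.753)³/(4×0.753×5.28) = 92.8/15.9 = 5.83 m.
V₁ = Fr₁·√(g·y₁) = 5.30×√(9.81×0.753) = 14.4 m/s; q = V₁·y₁ = 10.8 m²/s. Q = q·b = 10.8 × 15.1 = 164 m³/s. P = γ·Q·ΔE = 9.81 × 164 × 5.83 = 9373 kW.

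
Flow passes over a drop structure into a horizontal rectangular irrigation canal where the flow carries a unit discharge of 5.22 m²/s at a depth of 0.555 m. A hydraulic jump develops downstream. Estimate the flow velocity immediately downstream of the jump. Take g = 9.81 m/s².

V₁ = q/y₁ = 5.22/0.555 = 9.41 m/s. Fr₁ = V₁/√(g·y₁) = 9.41/√(9.81×0.555) = 4.03.
By Bélanger, y₂/y₁ = ½[√(1 + 8Fr₁²) − 1] = ½[√131.0 − 1] = 5.22.
y₂ = 5.22 × 0.555 = 2.90 m.
V₂ = q/y₂ = 5.22/2.90 = 1.80 m/s.

V₂ = 1.80 m/s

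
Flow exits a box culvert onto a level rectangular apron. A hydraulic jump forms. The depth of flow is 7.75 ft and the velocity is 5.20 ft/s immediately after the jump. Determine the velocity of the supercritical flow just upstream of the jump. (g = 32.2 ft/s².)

Fr₂ = V₂/√(g·y₂) = 5.20/√(32.2×7.75) = 0.329.
Applying the sequent-depth relation in reverse, y₁/y₂ = ½[√(1 + 8Fr₂²) − 1] = ½[√1.867 − 1] = 0.183.
y₁ = 0.183 × 7.75 = 1.42 ft.
V₁ = q/y₁ = 40.3/1.42 = 28.4 ft/s.

V₁ = 28.4 ft/s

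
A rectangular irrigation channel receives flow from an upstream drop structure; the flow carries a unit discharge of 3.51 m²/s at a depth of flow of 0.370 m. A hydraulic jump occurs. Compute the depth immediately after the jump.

V₁ = q/y₁ = 3.51/0.370 = 9.49 m/s. Fr₁ = V₁/√(g·y₁) = 9.49/√(9.81×0.370) = 4.98.
From the momentum equation for a rectangular channel, y₂/y₁ = ½[√(1 + 8Fr₁²) − 1] = ½[√199.3 − 1] = 6.56.
y₂ = 6.56 × 0.370 = 2.43 m.

y₂ = 2.43 m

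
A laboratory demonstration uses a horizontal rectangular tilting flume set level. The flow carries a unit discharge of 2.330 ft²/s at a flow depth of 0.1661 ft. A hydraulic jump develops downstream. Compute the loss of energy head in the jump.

ΔE = 1.831 ft

V₁ = q/y₁ = 2.330/0.1661 = 14.03 ft/s. Fr₁ = V₁/√(g·y₁) = 14.03/√(32.2×0.1661) = 6.066.
Bélanger equation: y₂/y₁ = ½[√(1 + 8Fr₁²) − 1] = ½[√295.33 − 1] = 8.093.
y₂ = 8.093 × 0.1661 = 1.344 ft.
V₂ = q/y₂ = 2.330/1.344 = 1.733 ft/s. E₁ = y₁ + V₁²/2g = 3.222 ft; E₂ = y₂ + V₂²/2g = 1.391 ft. ΔE = E₁ − E₂ = 1.831 ft.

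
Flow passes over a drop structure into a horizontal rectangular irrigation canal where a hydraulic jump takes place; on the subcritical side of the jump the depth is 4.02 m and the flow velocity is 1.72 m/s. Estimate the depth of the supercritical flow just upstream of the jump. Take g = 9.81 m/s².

y₁ = 0.533 m

Fr₂ = V₂/√(g·y₂) = 1.72/√(9.81×4.02) = 0.274.
Applying the sequent-depth relation in reverse, y₁/y₂ = ½[√(1 + 8Fr₂²) − 1] = ½[√1.600 − 1] = 0.132.
y₁ = 0.132 × 4.02 = 0.533 m.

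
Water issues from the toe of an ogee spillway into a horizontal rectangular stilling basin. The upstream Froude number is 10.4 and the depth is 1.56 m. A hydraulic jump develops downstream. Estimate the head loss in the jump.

Fr₁ = 10.4 (given).
From the momentum equation for a rectangular channel, y₂/y₁ = ½[√(1 + 8Fr₁²) − 1] = ½[√866.3 − 1] = 14.2.
y₂ = 14.2 × 1.56 = 22.2 m.
Head loss: ΔE = (y₂ − y₁)³/(4y₁y₂) = (22.2 − 1.56)³/(4×1.56×22.2) = 8764/138 = 63.3 m.

ΔE = 63.3 m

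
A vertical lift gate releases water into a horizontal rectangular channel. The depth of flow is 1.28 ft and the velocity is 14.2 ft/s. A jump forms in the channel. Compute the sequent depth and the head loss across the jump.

Fr₁ = V₁/√(g·y₁) = 14.2/√(32.2×1.28) = 2.21.
From the momentum equation for a rectangular channel, y₂/y₁ = ½[√(1 + 8Fr₁²) − 1] = ½[√40.14 − 1] = 2.67.
y₂ = 2.67 × 1.28 = 3.41 ft.
q = V₁·y₁ = 14.2 × 1.28 = 18.2 ft²/s. V₂ = q/y₂ = 18.2/3.41 = 5.32 ft/s. E₁ = y₁ + V₁²/2g = 4.41 ft; E₂ = y₂ + V₂²/2g = 3.85 ft. ΔE = E₁ − E₂ = 0.556 ft.

y₂ = 3.41 ft; ΔE = 0.556 ft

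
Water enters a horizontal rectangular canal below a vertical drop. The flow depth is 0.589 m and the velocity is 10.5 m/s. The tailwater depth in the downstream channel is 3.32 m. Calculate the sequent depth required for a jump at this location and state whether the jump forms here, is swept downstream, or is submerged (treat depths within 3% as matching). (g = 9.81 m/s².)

Fr₁ = V₁/√(g·y₁) = 10.5/√(9.81×0.589) = 4.37.
By Bélanger, y₂/y₁ = ½[√(1 + 8Fr₁²) − 1] = ½[√153.6 − 1] = 5.70.
y₂ = 5.70 × 0.589 = 3.36 m.
Tailwater y_tw = 3.32 m: y_tw ≈ y₂, so the jump forms here.

y₂ = 3.36 m; the jump forms here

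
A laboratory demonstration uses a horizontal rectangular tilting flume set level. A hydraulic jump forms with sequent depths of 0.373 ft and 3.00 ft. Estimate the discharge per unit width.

For a rectangular channel the momentum equation gives q² = ½·g·y₁·y₂·(y₁ + y₂) = ½×32.2×0.373×3.00×3.37 = 60.8.
q = √60.8 = 7.80 ft²/s.

q = 7.80 ft²/s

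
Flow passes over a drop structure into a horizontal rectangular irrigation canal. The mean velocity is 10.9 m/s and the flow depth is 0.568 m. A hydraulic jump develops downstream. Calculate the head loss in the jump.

ΔE = 3.02 m

Fr₁ = V₁/√(g·y₁) = 10.9/√(9.81×0.568) = 4.62.
By Bélanger, y₂/y₁ = ½[√(1 + 8Fr₁²) − 1] = ½[√171.6 − 1] = 6.05.
y₂ = 6.05 × 0.568 = 3.44 m.
Head loss: ΔE = (y₂ − y₁)³/(4y₁y₂) = (3.44 − 0.568)³/(4×0.568×3.44) = 23.6/7.81 = 3.02 m.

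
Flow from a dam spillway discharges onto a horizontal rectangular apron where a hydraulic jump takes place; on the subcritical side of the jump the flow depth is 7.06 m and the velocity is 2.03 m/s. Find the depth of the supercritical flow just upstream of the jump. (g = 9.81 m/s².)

y₁ = 0.759 m

Fr₂ = V₂/√(g·y₂) = 2.03/√(9.81×7.06) = 0.244.
Applying the sequent-depth relation in reverse, y₁/y₂ = ½[√(1 + 8Fr₂²) − 1] = ½[√1.476 − 1] = 0.107.
y₁ = 0.107 × 7.06 = 0.759 m.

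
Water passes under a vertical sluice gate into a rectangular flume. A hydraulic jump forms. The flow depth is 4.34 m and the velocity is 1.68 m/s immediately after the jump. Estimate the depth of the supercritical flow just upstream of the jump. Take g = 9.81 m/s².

y₁ = 0.514 m

Fr₂ = V₂/√(g·y₂) = 1.68/√(9.81×4.34) = 0.257.
The Bélanger relation is symmetric: y₁/y₂ = ½[√(1 + 8Fr₂²) − 1] = ½[√1.530 − 1] = 0.119.
y₁ = 0.119 × 4.34 = 0.514 m.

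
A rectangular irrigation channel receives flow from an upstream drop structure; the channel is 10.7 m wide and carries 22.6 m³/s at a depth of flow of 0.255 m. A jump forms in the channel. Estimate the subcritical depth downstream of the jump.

q = Q/b = 22.6/10.7 = 2.11 m²/s; V₁ = q/y₁ = 8.28 m/s. Fr₁ = V₁/√(g·y₁) = 5.24.
Sequent-depth ratio: y₂/y₁ = ½[√(1 + 8Fr₁²) − 1] = ½[√220.4 − 1] = 6.92.
y₂ = 6.92 × 0.255 = 1.77 m.

y₂ = 1.77 m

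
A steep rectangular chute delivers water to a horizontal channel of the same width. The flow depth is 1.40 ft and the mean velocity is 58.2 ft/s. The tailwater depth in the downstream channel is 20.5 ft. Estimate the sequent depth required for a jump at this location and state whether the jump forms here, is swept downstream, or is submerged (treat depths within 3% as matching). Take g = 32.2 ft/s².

Fr₁ = V₁/√(g·y₁) = 58.2/√(32.2×1.40) = 8.67.
From the momentum equation for a rectangular channel, y₂/y₁ = ½[√(1 + 8Fr₁²) − 1] = ½[√602.1 − 1] = 11.8.
y₂ = 11.8 × 1.40 = 16.5 ft.
Tailwater y_tw = 20.5 ft: y_tw > y₂, so the jump is submerged.

y₂ = 16.5 ft; the jump is submerged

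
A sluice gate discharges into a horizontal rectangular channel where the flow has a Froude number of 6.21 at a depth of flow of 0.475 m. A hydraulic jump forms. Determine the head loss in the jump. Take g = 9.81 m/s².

ΔE = 5.56 m

Fr₁ = 6.21 (given).
Bélanger equation: y₂/y₁ = ½[√(1 + 8Fr₁²) − 1] = ½[√309.5 − 1] = 8.30.
y₂ = 8.30 × 0.475 = 3.94 m.
Head loss: ΔE = (y₂ − y₁)³/(4y₁y₂) = (3.94 − 0.475)³/(4×0.475×3.94) = 41.6/7.49 = 5.56 m.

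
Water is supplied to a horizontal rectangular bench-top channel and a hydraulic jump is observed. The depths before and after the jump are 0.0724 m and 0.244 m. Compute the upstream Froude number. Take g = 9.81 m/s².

For a rectangular channel the momentum equation gives q² = ½·g·y₁·y₂·(y₁ + y₂) = ½×9.81×0.0724×0.244×0.316 = 0.0274.
q = √0.0274 = 0.166 m²/s.
V₁ = q/y₁ = 2.29 m/s; Fr₁ = V₁/√(g·y₁) = 2.71.

Fr₁ = 2.71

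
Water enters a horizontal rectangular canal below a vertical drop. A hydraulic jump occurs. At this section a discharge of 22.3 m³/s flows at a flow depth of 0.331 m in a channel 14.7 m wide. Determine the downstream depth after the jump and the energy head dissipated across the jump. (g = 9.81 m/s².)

y₂ = 1.04 m; ΔE = 0.256 m

q = Q/b = 22.3/14.7 = 1.52 m²/s; V₁ = q/y₁ = 4.58 m/s. Fr₁ = V₁/√(g·y₁) = 2.54.
From the momentum equation for a rectangular channel, y₂/y₁ = ½[√(1 + 8Fr₁²) − 1] = ½[√52.75 − 1] = 3.13.
y₂ = 3.13 × 0.331 = 1.04 m.
V₂ = q/y₂ = 1.52/1.04 = 1.46 m/s. E₁ = y₁ + V₁²/2g = 1.40 m; E₂ = y₂ + V₂²/2g = 1.15 m. ΔE = E₁ − E₂ = 0.256 m.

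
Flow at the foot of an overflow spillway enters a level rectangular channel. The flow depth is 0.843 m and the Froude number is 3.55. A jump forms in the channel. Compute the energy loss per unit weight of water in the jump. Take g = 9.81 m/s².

ΔE = 2.07 m

Fr₁ = 3.55 (given).
By Bélanger, y₂/y₁ = ½[√(1 + 8Fr₁²) − 1] = ½[√101.8 − 1] = 4.55.
y₂ = 4.55 × 0.843 = 3.83 m.
V₁ = Fr₁·√(g·y₁) = 3.55×√(9.81×0.843) = 10.2 m/s; q = V₁·y₁ = 8.61 m²/s. V₂ = q/y₂ = 8.61/3.83 = 2.25 m/s. E₁ = y₁ + V₁²/2g = 6.15 m; E₂ = y₂ + V₂²/2g = 4.09 m. ΔE = E₁ − E₂ = 2.07 m.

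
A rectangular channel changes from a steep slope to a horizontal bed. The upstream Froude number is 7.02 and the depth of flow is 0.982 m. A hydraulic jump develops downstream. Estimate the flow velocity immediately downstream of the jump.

V₂ = 2.31 m/s

Fr₁ = 7.02 (given).
Conjugate-depth relation: y₂/y₁ = ½[√(1 + 8Fr₁²) − 1] = ½[√395.2 − 1] = 9.44.
y₂ = 9.44 × 0.982 = 9.27 m.
V₁ = Fr₁·√(g·y₁) = 7.02×√(9.81×0.982) = 21.8 m/s; q = V₁·y₁ = 21.4 m²/s.
V₂ = q/y₂ = 21.4/9.27 = 2.31 m/s.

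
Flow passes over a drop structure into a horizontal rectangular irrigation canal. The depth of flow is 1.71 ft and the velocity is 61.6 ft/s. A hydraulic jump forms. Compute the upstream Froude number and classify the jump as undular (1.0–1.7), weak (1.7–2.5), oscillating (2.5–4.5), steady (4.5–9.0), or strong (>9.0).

Fr₁ = 8.30; steady jump

Fr₁ = V₁/√(g·y₁) = 61.6/√(32.2×1.71) = 8.30.
Fr₁ = 8.30 lies in the steady range.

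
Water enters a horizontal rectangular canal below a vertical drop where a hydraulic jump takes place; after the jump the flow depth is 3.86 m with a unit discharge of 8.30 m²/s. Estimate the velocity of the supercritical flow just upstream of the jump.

V₁ = 10.6 m/s

V₂ = q/y₂ = 8.30/3.86 = 2.15 m/s; Fr₂ = V₂/√(g·y₂) = 0.349.
Since the conjugate-depth ratio holds either way, y₁/y₂ = ½[√(1 + 8Fr₂²) − 1] = ½[√1.977 − 1] = 0.203.
y₁ = 0.203 × 3.86 = 0.784 m.
V₁ = q/y₁ = 8.30/0.784 = 10.6 m/s.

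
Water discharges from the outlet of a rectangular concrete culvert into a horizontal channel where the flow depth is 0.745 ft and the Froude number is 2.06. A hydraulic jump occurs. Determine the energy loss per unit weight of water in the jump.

Fr₁ = 2.06 (given).
Bélanger equation: y₂/y₁ = ½[√(1 + 8Fr₁²) − 1] = ½[√34.95 − 1] = 2.46.
y₂ = 2.46 × 0.745 = 1.83 ft.
Head loss: ΔE = (y₂ − y₁)³/(4y₁y₂) = (1.83 − 0.745)³/(4×0.745×1.83) = 1.28/5.45 = 0.234 ft.

ΔE = 0.234 ft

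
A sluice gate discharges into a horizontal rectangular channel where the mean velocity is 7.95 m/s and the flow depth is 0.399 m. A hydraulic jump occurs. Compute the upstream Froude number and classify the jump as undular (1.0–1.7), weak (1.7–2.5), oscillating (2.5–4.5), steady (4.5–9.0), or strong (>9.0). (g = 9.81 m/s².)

Fr₁ = V₁/√(g·y₁) = 7.95/√(9.81×0.399) = 4.02.
Fr₁ = 4.02 lies in the oscillating range.

Fr₁ = 4.02; oscillating jump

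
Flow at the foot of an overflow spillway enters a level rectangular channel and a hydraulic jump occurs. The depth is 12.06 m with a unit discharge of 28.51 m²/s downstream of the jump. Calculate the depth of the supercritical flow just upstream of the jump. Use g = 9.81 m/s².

y₁ = 1.048 m

V₂ = q/y₂ = 28.51/12.06 = 2.364 m/s; Fr₂ = V₂/√(g·y₂) = 0.2173.
From the momentum equation (using Fr₂), y₁/y₂ = ½[√(1 + 8Fr₂²) − 1] = ½[√1.3779 − 1] = 0.08692.
y₁ = 0.08692 × 12.06 = 1.048 m.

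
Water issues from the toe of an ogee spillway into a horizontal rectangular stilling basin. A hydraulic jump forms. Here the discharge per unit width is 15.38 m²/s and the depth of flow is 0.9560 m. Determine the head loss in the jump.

V₁ = q/y₁ = 15.38/0.9560 = 16.09 m/s. Fr₁ = V₁/√(g·y₁) = 16.09/√(9.81×0.9560) = 5.253.
Bélanger equation: y₂/y₁ = ½[√(1 + 8Fr₁²) − 1] = ½[√221.78 − 1] = 6.946.
y₂ = 6.946 × 0.9560 = 6.641 m.
Head loss: ΔE = (y₂ − y₁)³/(4y₁y₂) = (6.641 − 0.9560)³/(4×0.9560×6.641) = 183.7/25.39 = 7.234 m.

ΔE = 7.234 m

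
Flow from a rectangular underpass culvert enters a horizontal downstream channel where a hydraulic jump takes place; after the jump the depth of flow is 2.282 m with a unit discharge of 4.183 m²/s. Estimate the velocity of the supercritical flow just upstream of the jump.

V₁ = 7.583 m/s

V₂ = q/y₂ = 4.183/2.282 = 1.833 m/s; Fr₂ = V₂/√(g·y₂) = 0.3874.
The Bélanger relation is symmetric: y₁/y₂ = ½[√(1 + 8Fr₂²) − 1] = ½[√2.2007 − 1] = 0.2417.
y₁ = 0.2417 × 2.282 = 0.5517 m.
V₁ = q/y₁ = 4.183/0.5517 = 7.583 m/s.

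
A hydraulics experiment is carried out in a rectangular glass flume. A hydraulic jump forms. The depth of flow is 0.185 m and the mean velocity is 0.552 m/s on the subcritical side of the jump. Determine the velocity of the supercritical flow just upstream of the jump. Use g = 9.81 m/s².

V₁ = 2.08 m/s

Fr₂ = V₂/√(g·y₂) = 0.552/√(9.81×0.185) = 0.410.
Applying the sequent-depth relation in reverse, y₁/y₂ = ½[√(1 + 8Fr₂²) − 1] = ½[√2.343 − 1] = 0.265.
y₁ = 0.265 × 0.185 = 0.0491 m.
V₁ = q/y₁ = 0.102/0.0491 = 2.08 m/s.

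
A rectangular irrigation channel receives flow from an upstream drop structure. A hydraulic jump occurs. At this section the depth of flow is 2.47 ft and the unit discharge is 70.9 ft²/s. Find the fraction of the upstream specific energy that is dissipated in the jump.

V₁ = q/y₁ = 70.9/2.47 = 28.7 ft/s. Fr₁ = V₁/√(g·y₁) = 28.7/√(32.2×2.47) = 3.22.
By Bélanger, y₂/y₁ = ½[√(1 + 8Fr₁²) − 1] = ½[√83.88 − 1] = 4.08.
y₂ = 4.08 × 2.47 = 10.1 ft.
E₁ = y₁ + V₁²/2g = 15.3 ft. ΔE = (y₂ − y₁)³/(4y₁y₂) = 4.42 ft. ΔE/E₁ = 4.42/15.3 = 0.290.

ΔE/E₁ = 0.290 (29.0%)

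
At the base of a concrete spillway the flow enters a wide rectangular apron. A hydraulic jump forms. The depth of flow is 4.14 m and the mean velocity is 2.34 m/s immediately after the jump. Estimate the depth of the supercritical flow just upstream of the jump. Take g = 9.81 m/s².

y₁ = 0.914 m

Fr₂ = V₂/√(g·y₂) = 2.34/√(9.81×4.14) = 0.367.
Since the conjugate-depth ratio holds either way, y₁/y₂ = ½[√(1 + 8Fr₂²) − 1] = ½[√2.079 − 1] = 0.221.
y₁ = 0.221 × 4.14 = 0.914 m.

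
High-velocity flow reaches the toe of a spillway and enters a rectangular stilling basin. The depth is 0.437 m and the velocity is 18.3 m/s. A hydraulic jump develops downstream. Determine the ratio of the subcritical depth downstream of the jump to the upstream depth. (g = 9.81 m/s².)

Fr₁ = V₁/√(g·y₁) = 18.3/√(9.81×0.437) = 8.84.
Bélanger equation: y₂/y₁ = ½[√(1 + 8Fr₁²) − 1] = ½[√625.9 − 1] = 12.0.

y₂/y₁ = 12.0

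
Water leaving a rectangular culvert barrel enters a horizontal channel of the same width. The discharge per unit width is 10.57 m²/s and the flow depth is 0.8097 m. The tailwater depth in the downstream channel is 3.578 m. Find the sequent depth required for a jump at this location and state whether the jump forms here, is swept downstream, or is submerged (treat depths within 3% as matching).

y₂ = 4.914 m; the jump is swept downstream

V₁ = q/y₁ = 10.57/0.8097 = 13.05 m/s. Fr₁ = V₁/√(g·y₁) = 13.05/√(9.81×0.8097) = 4.632.
Bélanger equation: y₂/y₁ = ½[√(1 + 8Fr₁²) − 1] = ½[√172.63 − 1] = 6.069.
y₂ = 6.069 × 0.8097 = 4.914 m.
Tailwater y_tw = 3.578 m: y_tw < y₂, so the jump is swept downstream.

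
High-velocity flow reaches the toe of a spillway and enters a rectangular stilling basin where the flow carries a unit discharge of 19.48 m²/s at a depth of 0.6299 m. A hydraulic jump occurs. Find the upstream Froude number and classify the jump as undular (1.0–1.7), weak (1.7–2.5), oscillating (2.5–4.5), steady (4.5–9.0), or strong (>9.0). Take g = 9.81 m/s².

Fr₁ = 12.44; strong jump

V₁ = q/y₁ = 19.48/0.6299 = 30.93 m/s. Fr₁ = V₁/√(g·y₁) = 30.93/√(9.81×0.6299) = 12.44.
Fr₁ = 12.44 lies in the strong range.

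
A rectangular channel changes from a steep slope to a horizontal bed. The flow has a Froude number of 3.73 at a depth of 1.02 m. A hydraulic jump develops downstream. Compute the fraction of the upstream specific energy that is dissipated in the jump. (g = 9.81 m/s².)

ΔE/E₁ = 0.359 (35.9%)

Fr₁ = 3.73 (given).
Bélanger equation: y₂/y₁ = ½[√(1 + 8Fr₁²) − 1] = ½[√112.3 − 1] = 4.80.
y₂ = 4.80 × 1.02 = 4.89 m.
E₁ = y₁(1 + Fr₁²/2) = 1.02×(1 + 3.73²/2) = 8.12 m. ΔE = (y₂ − y₁)³/(4y₁y₂) = 2.91 m. ΔE/E₁ = 2.91/8.12 = 0.359.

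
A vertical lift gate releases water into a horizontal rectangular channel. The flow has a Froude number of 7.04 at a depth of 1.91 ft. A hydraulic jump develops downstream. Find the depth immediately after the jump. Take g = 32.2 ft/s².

y₂ = 18.1 ft

Fr₁ = 7.04 (given).
Sequent-depth ratio: y₂/y₁ = ½[√(1 + 8Fr₁²) − 1] = ½[√397.5 − 1] = 9.47.
y₂ = 9.47 × 1.91 = 18.1 ft.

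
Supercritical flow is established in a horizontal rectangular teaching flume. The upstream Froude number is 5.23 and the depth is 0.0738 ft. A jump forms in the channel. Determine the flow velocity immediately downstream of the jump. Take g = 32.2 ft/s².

V₂ = 1.17 ft/s

Fr₁ = 5.23 (given).
Bélanger equation: y₂/y₁ = ½[√(1 + 8Fr₁²) − 1] = ½[√219.8 − 1] = 6.91.
y₂ = 6.91 × 0.0738 = 0.510 ft.
V₁ = Fr₁·√(g·y₁) = 5.23×√(32.2×0.0738) = 8.06 ft/s; q = V₁·y₁ = 0.595 ft²/s.
V₂ = q/y₂ = 0.595/0.510 = 1.17 ft/s.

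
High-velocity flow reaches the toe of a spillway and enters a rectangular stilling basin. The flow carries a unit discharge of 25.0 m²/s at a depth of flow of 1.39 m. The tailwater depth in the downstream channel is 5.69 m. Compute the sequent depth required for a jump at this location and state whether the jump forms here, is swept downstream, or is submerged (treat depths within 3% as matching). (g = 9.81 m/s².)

V₁ = q/y₁ = 25.0/1.39 = 18.0 m/s. Fr₁ = V₁/√(g·y₁) = 18.0/√(9.81×1.39) = 4.87.
Sequent-depth ratio: y₂/y₁ = ½[√(1 + 8Fr₁²) − 1] = ½[√190.8 − 1] = 6.41.
y₂ = 6.41 × 1.39 = 8.90 m.
Tailwater y_tw = 5.69 m: y_tw < y₂, so the jump is swept downstream.

y₂ = 8.90 m; the jump is swept downstream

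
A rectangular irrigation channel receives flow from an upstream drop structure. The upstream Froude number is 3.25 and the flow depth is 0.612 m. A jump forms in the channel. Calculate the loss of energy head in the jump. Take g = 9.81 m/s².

Fr₁ = 3.25 (given).
Bélanger equation: y₂/y₁ = ½[√(1 + 8Fr₁²) − 1] = ½[√85.50 − 1] = 4.12.
y₂ = 4.12 × 0.612 = 2.52 m.
V₁ = Fr₁·√(g·y₁) = 3.25×√(9.81×0.612) = 7.96 m/s; q = V₁·y₁ = 4.87 m²/s. V₂ = q/y₂ = 4.87/2.52 = 1.93 m/s. E₁ = y₁ + V₁²/2g = 3.84 m; E₂ = y₂ + V₂²/2g = 2.71 m. ΔE = E₁ − E₂ = 1.13 m.

ΔE = 1.13 m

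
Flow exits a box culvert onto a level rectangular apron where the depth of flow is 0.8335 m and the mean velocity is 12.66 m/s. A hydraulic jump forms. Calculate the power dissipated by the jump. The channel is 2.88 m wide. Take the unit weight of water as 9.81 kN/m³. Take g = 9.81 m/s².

Fr₁ = V₁/√(g·y₁) = 12.66/√(9.81×0.8335) = 4.427.
Conjugate-depth relation: y₂/y₁ = ½[√(1 + 8Fr₁²) − 1] = ½[√157.81 − 1] = 5.781.
y₂ = 5.781 × 0.8335 = 4.819 m.
q = V₁·y₁ = 12.66 × 0.8335 = 10.55 m²/s. V₂ = q/y₂ = 10.55/4.819 = 2.190 m/s. E₁ = y₁ + V₁²/2g = 9.002 m; E₂ = y₂ + V₂²/2g = 5.063 m. ΔE = E₁ − E₂ = 3.939 m.
Q = q·b = 10.55 × 2.88 = 30.39 m³/s. P = γ·Q·ΔE = 9.81 × 30.39 × 3.939 = 1174 kW.

P = 1174 kW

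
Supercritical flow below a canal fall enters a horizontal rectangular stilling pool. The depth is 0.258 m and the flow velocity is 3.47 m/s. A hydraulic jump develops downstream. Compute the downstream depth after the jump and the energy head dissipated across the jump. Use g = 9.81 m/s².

Fr₁ = V₁/√(g·y₁) = 3.47/√(9.81×0.258) = 2.18.
From the momentum equation for a rectangular channel, y₂/y₁ = ½[√(1 + 8Fr₁²) − 1] = ½[√39.06 − 1] = 2.62.
y₂ = 2.62 × 0.258 = 0.677 m.
Head loss: ΔE = (y₂ − y₁)³/(4y₁y₂) = (0.677 − 0.258)³/(4×0.258×0.677) = 0.0737/0.699 = 0.105 m.

y₂ = 0.677 m; ΔE = 0.105 m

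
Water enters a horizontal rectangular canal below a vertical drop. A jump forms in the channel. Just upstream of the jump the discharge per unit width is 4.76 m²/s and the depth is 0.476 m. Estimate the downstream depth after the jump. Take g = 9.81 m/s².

y₂ = 2.89 m

V₁ = q/y₁ = 4.76/0.476 = 10.0 m/s. Fr₁ = V₁/√(g·y₁) = 10.0/√(9.81×0.476) = 4.63.
Conjugate-depth relation: y₂/y₁ = ½[√(1 + 8Fr₁²) − 1] = ½[√172.3 − 1] = 6.06.
y₂ = 6.06 × 0.476 = 2.89 m.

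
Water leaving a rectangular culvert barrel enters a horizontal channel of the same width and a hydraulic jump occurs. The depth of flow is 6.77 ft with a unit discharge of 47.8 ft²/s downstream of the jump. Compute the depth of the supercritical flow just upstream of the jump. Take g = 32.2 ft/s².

V₂ = q/y₂ = 47.8/6.77 = 7.06 ft/s; Fr₂ = V₂/√(g·y₂) = 0.478.
Applying the sequent-depth relation in reverse, y₁/y₂ = ½[√(1 + 8Fr₂²) − 1] = ½[√2.829 − 1] = 0.341.
y₁ = 0.341 × 6.77 = 2.31 ft.

y₁ = 2.31 ft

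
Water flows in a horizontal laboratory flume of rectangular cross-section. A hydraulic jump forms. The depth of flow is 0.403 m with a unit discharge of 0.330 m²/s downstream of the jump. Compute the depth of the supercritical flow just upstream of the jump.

V₂ = q/y₂ = 0.330/0.403 = 0.819 m/s; Fr₂ = V₂/√(g·y₂) = 0.412.
From the momentum equation (using Fr₂), y₁/y₂ = ½[√(1 + 8Fr₂²) − 1] = ½[√2.357 − 1] = 0.268.
y₁ = 0.268 × 0.403 = 0.108 m.

y₁ = 0.108 m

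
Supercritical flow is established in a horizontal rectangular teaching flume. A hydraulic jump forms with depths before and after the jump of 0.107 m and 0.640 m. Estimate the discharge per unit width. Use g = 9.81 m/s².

For a rectangular channel the momentum equation gives q² = ½·g·y₁·y₂·(y₁ + y₂) = ½×9.81×0.107×0.640×0.747 = 0.251.
q = √0.251 = 0.501 m²/s.

q = 0.501 m²/s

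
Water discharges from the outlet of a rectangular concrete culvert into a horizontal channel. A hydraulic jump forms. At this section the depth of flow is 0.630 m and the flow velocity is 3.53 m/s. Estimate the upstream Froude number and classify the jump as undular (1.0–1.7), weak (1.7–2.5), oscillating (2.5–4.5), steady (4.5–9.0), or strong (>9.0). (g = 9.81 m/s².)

Fr₁ = V₁/√(g·y₁) = 3.53/√(9.81×0.630) = 1.42.
Fr₁ = 1.42 lies in the undular range.

Fr₁ = 1.42; undular jump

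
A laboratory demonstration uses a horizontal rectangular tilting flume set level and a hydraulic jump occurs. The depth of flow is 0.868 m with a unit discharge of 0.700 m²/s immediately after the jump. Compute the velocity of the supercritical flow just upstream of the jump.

V₂ = q/y₂ = 0.700/0.868 = 0.806 m/s; Fr₂ = V₂/√(g·y₂) = 0.276.
From the momentum equation (using Fr₂), y₁/y₂ = ½[√(1 + 8Fr₂²) − 1] = ½[√1.611 − 1] = 0.135.
y₁ = 0.135 × 0.868 = 0.117 m.
V₁ = q/y₁ = 0.700/0.117 = 5.99 m/s.

V₁ = 5.99 m/s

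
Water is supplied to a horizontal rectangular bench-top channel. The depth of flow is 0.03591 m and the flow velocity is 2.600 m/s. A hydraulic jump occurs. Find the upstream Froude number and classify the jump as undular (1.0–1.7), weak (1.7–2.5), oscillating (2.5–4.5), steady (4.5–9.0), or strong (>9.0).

Fr₁ = V₁/√(g·y₁) = 2.600/√(9.81×0.03591) = 4.381.
Fr₁ = 4.381 lies in the oscillating range.

Fr₁ = 4.381; oscillating jump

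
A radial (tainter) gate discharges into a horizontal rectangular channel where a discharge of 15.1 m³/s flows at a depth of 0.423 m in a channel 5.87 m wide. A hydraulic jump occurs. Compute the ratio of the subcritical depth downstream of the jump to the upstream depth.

q = Q/b = 15.1/5.87 = 2.57 m²/s; V₁ = q/y₁ = 6.08 m/s. Fr₁ = V₁/√(g·y₁) = 2.99.
From the momentum equation for a rectangular channel, y₂/y₁ = ½[√(1 + 8Fr₁²) − 1] = ½[√72.30 − 1] = 3.75.

y₂/y₁ = 3.75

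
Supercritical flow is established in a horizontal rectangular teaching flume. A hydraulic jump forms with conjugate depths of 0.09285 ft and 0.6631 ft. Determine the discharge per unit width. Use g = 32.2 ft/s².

For a rectangular channel the momentum equation gives q² = ½·g·y₁·y₂·(y₁ + y₂) = ½×32.2×0.09285×0.6631×0.7560 = 0.7493.
q = √0.7493 = 0.8656 ft²/s.

q = 0.8656 ft²/s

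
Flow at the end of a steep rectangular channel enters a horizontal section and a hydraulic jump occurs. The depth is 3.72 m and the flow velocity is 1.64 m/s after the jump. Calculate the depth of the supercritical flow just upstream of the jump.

Fr₂ = V₂/√(g·y₂) = 1.64/√(9.81×3.72) = 0.271.
The Bélanger relation is symmetric: y₁/y₂ = ½[√(1 + 8Fr₂²) − 1] = ½[√1.590 − 1] = 0.130.
y₁ = 0.130 × 3.72 = 0.485 m.

y₁ = 0.485 m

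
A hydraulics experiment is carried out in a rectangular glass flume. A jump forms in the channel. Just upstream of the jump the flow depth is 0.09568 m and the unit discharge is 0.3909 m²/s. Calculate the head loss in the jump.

ΔE = 0.3934 m

V₁ = q/y₁ = 0.3909/0.09568 = 4.085 m/s. Fr₁ = V₁/√(g·y₁) = 4.085/√(9.81×0.09568) = 4.217.
Bélanger equation: y₂/y₁ = ½[√(1 + 8Fr₁²) − 1] = ½[√143.26 − 1] = 5.485.
y₂ = 5.485 × 0.09568 = 0.5248 m.
V₂ = q/y₂ = 0.3909/0.5248 = 0.7449 m/s. E₁ = y₁ + V₁²/2g = 0.9464 m; E₂ = y₂ + V₂²/2g = 0.5530 m. ΔE = E₁ − E₂ = 0.3934 m.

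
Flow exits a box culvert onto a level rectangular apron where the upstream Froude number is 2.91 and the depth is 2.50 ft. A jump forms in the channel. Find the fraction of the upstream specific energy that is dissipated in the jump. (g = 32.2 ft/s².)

Fr₁ = 2.91 (given).
Conjugate-depth relation: y₂/y₁ = ½[√(1 + 8Fr₁²) − 1] = ½[√68.74 − 1] = 3.65.
y₂ = 3.65 × 2.50 = 9.11 ft.
E₁ = y₁(1 + Fr₁²/2) = 2.50×(1 + 2.91²/2) = 13.1 ft. ΔE = (y₂ − y₁)³/(4y₁y₂) = 3.17 ft. ΔE/E₁ = 3.17/13.1 = 0.243.

ΔE/E₁ = 0.243 (24.3%)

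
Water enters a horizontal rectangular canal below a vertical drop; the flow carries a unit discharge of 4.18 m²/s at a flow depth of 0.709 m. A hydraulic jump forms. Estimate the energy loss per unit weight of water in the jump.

ΔE = 0.323 m

V₁ = q/y₁ = 4.18/0.709 = 5.90 m/s. Fr₁ = V₁/√(g·y₁) = 5.90/√(9.81×0.709) = 2.24.
By Bélanger, y₂/y₁ = ½[√(1 + 8Fr₁²) − 1] = ½[√40.98 − 1] = 2.70.
y₂ = 2.70 × 0.709 = 1.91 m.
V₂ = q/y₂ = 4.18/1.91 = 2.18 m/s. E₁ = y₁ + V₁²/2g = 2.48 m; E₂ = y₂ + V₂²/2g = 2.16 m. ΔE = E₁ − E₂ = 0.323 m.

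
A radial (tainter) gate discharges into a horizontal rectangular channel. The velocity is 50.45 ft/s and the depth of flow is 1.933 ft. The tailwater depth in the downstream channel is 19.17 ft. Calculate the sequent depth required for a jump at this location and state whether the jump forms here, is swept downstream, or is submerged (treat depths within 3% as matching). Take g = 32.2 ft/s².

Fr₁ = V₁/√(g·y₁) = 50.45/√(32.2×1.933) = 6.395.
Bélanger equation: y₂/y₁ = ½[√(1 + 8Fr₁²) − 1] = ½[√328.13 − 1] = 8.557.
y₂ = 8.557 × 1.933 = 16.54 ft.
Tailwater y_tw = 19.17 ft: y_tw > y₂, so the jump is submerged.

y₂ = 16.54 ft; the jump is submerged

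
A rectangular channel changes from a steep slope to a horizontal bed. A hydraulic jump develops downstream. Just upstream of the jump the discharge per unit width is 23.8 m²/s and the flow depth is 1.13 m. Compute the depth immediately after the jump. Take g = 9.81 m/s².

V₁ = q/y₁ = 23.8/1.13 = 21.1 m/s. Fr₁ = V₁/√(g·y₁) = 21.1/√(9.81×1.13) = 6.33.
From the momentum equation for a rectangular channel, y₂/y₁ = ½[√(1 + 8Fr₁²) − 1] = ½[√321.1 − 1] = 8.46.
y₂ = 8.46 × 1.13 = 9.56 m.

y₂ = 9.56 m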